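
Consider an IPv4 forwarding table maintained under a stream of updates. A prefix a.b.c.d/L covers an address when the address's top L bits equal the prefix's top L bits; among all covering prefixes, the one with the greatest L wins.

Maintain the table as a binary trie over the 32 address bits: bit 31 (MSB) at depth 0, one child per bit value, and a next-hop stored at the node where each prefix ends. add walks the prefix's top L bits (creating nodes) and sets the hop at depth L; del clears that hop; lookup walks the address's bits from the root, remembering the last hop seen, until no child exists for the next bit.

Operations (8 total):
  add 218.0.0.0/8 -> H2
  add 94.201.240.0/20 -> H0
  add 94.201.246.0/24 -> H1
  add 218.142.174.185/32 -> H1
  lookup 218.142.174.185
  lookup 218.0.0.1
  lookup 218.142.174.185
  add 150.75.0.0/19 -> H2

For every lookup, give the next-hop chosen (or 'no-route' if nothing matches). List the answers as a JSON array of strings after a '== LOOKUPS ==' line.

Apply in order:
  + 218.0.0.0/8 (H2) depth=8
  + 94.201.240.0/20 (H0) depth=20
  + 94.201.246.0/24 (H1) depth=24
  + 218.142.174.185/32 (H1) depth=32
  Q 218.142.174.185: descend 11011010100011101010111010111001 ; hops seen [H2,H1] ; pick H1
  Q 218.0.0.1: descend 11011010 ; hops seen [H2] ; pick H2
  Q 218.142.174.185: descend 11011010100011101010111010111001 ; hops seen [H2,H1] ; pick H1
  + 150.75.0.0/19 (H2) depth=19

== LOOKUPS ==
["H1","H2","H1"]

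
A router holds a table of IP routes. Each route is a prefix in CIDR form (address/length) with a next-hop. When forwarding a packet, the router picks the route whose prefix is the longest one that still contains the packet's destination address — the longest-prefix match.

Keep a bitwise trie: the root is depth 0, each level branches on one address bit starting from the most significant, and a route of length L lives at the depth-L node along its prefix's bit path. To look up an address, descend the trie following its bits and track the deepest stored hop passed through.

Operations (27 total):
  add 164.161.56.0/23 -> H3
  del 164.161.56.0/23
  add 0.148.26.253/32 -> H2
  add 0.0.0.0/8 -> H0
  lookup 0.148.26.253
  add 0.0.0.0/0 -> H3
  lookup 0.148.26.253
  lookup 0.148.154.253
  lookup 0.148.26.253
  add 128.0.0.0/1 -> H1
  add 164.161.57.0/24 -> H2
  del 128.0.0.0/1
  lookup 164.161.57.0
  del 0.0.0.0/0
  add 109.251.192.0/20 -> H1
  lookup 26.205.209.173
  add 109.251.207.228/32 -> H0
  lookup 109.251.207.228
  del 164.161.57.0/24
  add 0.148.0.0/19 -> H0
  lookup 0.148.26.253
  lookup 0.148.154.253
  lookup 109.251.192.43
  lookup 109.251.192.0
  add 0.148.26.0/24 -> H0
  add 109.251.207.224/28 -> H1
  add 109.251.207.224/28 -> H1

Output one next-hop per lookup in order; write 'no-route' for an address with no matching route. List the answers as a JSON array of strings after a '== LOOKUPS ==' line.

Trace:
  + 164.161.56.0/23 (H3) depth=23
  - 164.161.56.0/23 clear@23
  + 0.148.26.253/32 (H2) depth=32
  + 0.0.0.0/8 (H0) depth=8
  lookup 0.148.26.253: bits 00000000100101000001101011111101 walk d0:-→d1:-→d2:-→d3:-→d4:-→d5:-→d6:-→d7:-→d8:H0→d9:-→d10:-→d11:-→d12:-→d13:-→d14:-→d15:-→d16:-→d17:-→d18:-→d19:-→d20:-→d21:-→d22:-→d23:-→d24:-→d25:-→d26:-→d27:-→d28:-→d29:-→d30:-→d31:-→d32:H2 -> H2
  + 0.0.0.0/0 (H3) depth=0
  lookup 0.148.26.253: bits 00000000100101000001101011111101 walk d0:H3→d1:-→d2:-→d3:-→d4:-→d5:-→d6:-→d7:-→d8:H0→d9:-→d10:-→d11:-→d12:-→d13:-→d14:-→d15:-→d16:-→d17:-→d18:-→d19:-→d20:-→d21:-→d22:-→d23:-→d24:-→d25:-→d26:-→d27:-→d28:-→d29:-→d30:-→d31:-→d32:H2 -> H2
  lookup 0.148.154.253: bits 0000000010010100 walk d0:H3→d1:-→d2:-→d3:-→d4:-→d5:-→d6:-→d7:-→d8:H0→d9:-→d10:-→d11:-→d12:-→d13:-→d14:-→d15:-→d16:- -> H0
  lookup 0.148.26.253: bits 00000000100101000001101011111101 walk d0:H3→d1:-→d2:-→d3:-→d4:-→d5:-→d6:-→d7:-→d8:H0→d9:-→d10:-→d11:-→d12:-→d13:-→d14:-→d15:-→d16:-→d17:-→d18:-→d19:-→d20:-→d21:-→d22:-→d23:-→d24:-→d25:-→d26:-→d27:-→d28:-→d29:-→d30:-→d31:-→d32:H2 -> H2
  + 128.0.0.0/1 (H1) depth=1
  + 164.161.57.0/24 (H2) depth=24
  - 128.0.0.0/1 clear@1
  lookup 164.161.57.0: bits 101001001010000100111001 walk d0:H3→d1:-→d2:-→d3:-→d4:-→d5:-→d6:-→d7:-→d8:-→d9:-→d10:-→d11:-→d12:-→d13:-→d14:-→d15:-→d16:-→d17:-→d18:-→d19:-→d20:-→d21:-→d22:-→d23:-→d24:H2 -> H2
  - 0.0.0.0/0 clear@0
  + 109.251.192.0/20 (H1) depth=20
  lookup 26.205.209.173: bits 000 walk d0:-→d1:-→d2:-→d3:- -> no-route
  + 109.251.207.228/32 (H0) depth=32
  lookup 109.251.207.228: bits 01101101111110111100111111100100 walk d0:-→d1:-→d2:-→d3:-→d4:-→d5:-→d6:-→d7:-→d8:-→d9:-→d10:-→d11:-→d12:-→d13:-→d14:-→d15:-→d16:-→d17:-→d18:-→d19:-→d20:H1→d21:-→d22:-→d23:-→d24:-→d25:-→d26:-→d27:-→d28:-→d29:-→d30:-→d31:-→d32:H0 -> H0
  - 164.161.57.0/24 clear@24
  + 0.148.0.0/19 (H0) depth=19
  lookup 0.148.26.253: bits 00000000100101000001101011111101 walk d0:-→d1:-→d2:-→d3:-→d4:-→d5:-→d6:-→d7:-→d8:H0→d9:-→d10:-→d11:-→d12:-→d13:-→d14:-→d15:-→d16:-→d17:-→d18:-→d19:H0→d20:-→d21:-→d22:-→d23:-→d24:-→d25:-→d26:-→d27:-→d28:-→d29:-→d30:-→d31:-→d32:H2 -> H2
  lookup 0.148.154.253: bits 0000000010010100 walk d0:-→d1:-→d2:-→d3:-→d4:-→d5:-→d6:-→d7:-→d8:H0→d9:-→d10:-→d11:-→d12:-→d13:-→d14:-→d15:-→d16:- -> H0
  lookup 109.251.192.43: bits 01101101111110111100 walk d0:-→d1:-→d2:-→d3:-→d4:-→d5:-→d6:-→d7:-→d8:-→d9:-→d10:-→d11:-→d12:-→d13:-→d14:-→d15:-→d16:-→d17:-→d18:-→d19:-→d20:H1 -> H1
  lookup 109.251.192.0: bits 01101101111110111100 walk d0:-→d1:-→d2:-→d3:-→d4:-→d5:-→d6:-→d7:-→d8:-→d9:-→d10:-→d11:-→d12:-→d13:-→d14:-→d15:-→d16:-→d17:-→d18:-→d19:-→d20:H1 -> H1
  + 0.148.26.0/24 (H0) depth=24
  + 109.251.207.224/28 (H1) depth=28
  + 109.251.207.224/28 (H1) depth=28

== LOOKUPS ==
["H2","H2","H0","H2","H2","no-route","H0","H2","H0","H1","H1"]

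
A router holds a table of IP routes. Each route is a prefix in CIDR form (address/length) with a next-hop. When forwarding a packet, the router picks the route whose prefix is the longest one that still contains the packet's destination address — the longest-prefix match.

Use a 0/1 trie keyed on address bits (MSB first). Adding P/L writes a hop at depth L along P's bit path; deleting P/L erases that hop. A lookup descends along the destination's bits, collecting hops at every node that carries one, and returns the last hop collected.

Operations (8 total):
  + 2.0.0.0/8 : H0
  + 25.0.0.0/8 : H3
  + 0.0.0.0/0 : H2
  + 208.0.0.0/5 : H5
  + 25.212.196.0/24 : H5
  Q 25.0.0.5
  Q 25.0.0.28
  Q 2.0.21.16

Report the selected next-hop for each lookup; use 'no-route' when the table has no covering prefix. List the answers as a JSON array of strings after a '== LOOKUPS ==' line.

Process each operation:
  add 2.0.0.0/8 -> H0 at depth 8
  add 25.0.0.0/8 -> H3 at depth 8
  add 0.0.0.0/0 -> H2 at depth 0
  add 208.0.0.0/5 -> H5 at depth 5
  add 25.212.196.0/24 -> H5 at depth 24
  Q 25.0.0.5: descend 00011001 ; hops seen [H2,H3] ; pick H3
  Q 25.0.0.28: descend 00011001 ; hops seen [H2,H3] ; pick H3
  Q 2.0.21.16: descend 00000010 ; hops seen [H2,H0] ; pick H0

== LOOKUPS ==
["H3","H3","H0"]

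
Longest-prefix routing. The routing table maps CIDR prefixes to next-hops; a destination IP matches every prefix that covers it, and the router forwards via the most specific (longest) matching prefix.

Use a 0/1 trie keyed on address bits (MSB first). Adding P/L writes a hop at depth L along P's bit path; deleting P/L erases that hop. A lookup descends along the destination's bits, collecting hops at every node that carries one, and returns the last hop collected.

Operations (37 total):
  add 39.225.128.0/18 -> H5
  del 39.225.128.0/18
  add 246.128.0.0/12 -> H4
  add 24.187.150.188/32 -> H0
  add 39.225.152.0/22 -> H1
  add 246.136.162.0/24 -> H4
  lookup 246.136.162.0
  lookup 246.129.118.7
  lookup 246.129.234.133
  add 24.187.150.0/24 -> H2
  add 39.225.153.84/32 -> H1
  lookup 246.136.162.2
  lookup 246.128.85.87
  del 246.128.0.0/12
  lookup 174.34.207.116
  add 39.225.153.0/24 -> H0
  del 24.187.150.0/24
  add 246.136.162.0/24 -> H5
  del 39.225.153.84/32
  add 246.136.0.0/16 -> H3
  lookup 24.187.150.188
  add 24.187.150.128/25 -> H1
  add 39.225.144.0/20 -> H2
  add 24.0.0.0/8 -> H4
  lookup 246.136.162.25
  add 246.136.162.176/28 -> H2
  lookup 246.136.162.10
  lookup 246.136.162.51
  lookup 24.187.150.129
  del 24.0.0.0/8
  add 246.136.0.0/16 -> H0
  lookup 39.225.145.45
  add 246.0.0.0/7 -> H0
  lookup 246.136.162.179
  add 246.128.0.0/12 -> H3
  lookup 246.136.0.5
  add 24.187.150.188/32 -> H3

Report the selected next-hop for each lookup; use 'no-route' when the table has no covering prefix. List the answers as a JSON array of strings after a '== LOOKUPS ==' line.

Trace:
  + 39.225.128.0/18 (H5) depth=18
  - 39.225.128.0/18 clear@18
  + 246.128.0.0/12 (H4) depth=12
  + 24.187.150.188/32 (H0) depth=32
  + 39.225.152.0/22 (H1) depth=22
  + 246.136.162.0/24 (H4) depth=24
  ? 246.136.162.0  path d0:-→d1:-→d2:-→d3:-→d4:-→d5:-→d6:-→d7:-→d8:-→d9:-→d10:-→d11:-→d12:H4→d13:-→d14:-→d15:-→d16:-→d17:-→d18:-→d19:-→d20:-→d21:-→d22:-→d23:-→d24:H4  best=H4
  ? 246.129.118.7  path d0:-→d1:-→d2:-→d3:-→d4:-→d5:-→d6:-→d7:-→d8:-→d9:-→d10:-→d11:-→d12:H4  best=H4
  ? 246.129.234.133  path d0:-→d1:-→d2:-→d3:-→d4:-→d5:-→d6:-→d7:-→d8:-→d9:-→d10:-→d11:-→d12:H4  best=H4
  + 24.187.150.0/24 (H2) depth=24
  + 39.225.153.84/32 (H1) depth=32
  ? 246.136.162.2  path d0:-→d1:-→d2:-→d3:-→d4:-→d5:-→d6:-→d7:-→d8:-→d9:-→d10:-→d11:-→d12:H4→d13:-→d14:-→d15:-→d16:-→d17:-→d18:-→d19:-→d20:-→d21:-→d22:-→d23:-→d24:H4  best=H4
  ? 246.128.85.87  path d0:-→d1:-→d2:-→d3:-→d4:-→d5:-→d6:-→d7:-→d8:-→d9:-→d10:-→d11:-→d12:H4  best=H4
  - 246.128.0.0/12 clear@12
  ? 174.34.207.116  path d0:-→d1:-  best=no-route
  + 39.225.153.0/24 (H0) depth=24
  - 24.187.150.0/24 clear@24
  + 246.136.162.0/24 (H5) depth=24
  - 39.225.153.84/32 clear@32
  + 246.136.0.0/16 (H3) depth=16
  ? 24.187.150.188  path d0:-→d1:-→d2:-→d3:-→d4:-→d5:-→d6:-→d7:-→d8:-→d9:-→d10:-→d11:-→d12:-→d13:-→d14:-→d15:-→d16:-→d17:-→d18:-→d19:-→d20:-→d21:-→d22:-→d23:-→d24:-→d25:-→d26:-→d27:-→d28:-→d29:-→d30:-→d31:-→d32:H0  best=H0
  + 24.187.150.128/25 (H1) depth=25
  + 39.225.144.0/20 (H2) depth=20
  + 24.0.0.0/8 (H4) depth=8
  ? 246.136.162.25  path d0:-→d1:-→d2:-→d3:-→d4:-→d5:-→d6:-→d7:-→d8:-→d9:-→d10:-→d11:-→d12:-→d13:-→d14:-→d15:-→d16:H3→d17:-→d18:-→d19:-→d20:-→d21:-→d22:-→d23:-→d24:H5  best=H5
  + 246.136.162.176/28 (H2) depth=28
  ? 246.136.162.10  path d0:-→d1:-→d2:-→d3:-→d4:-→d5:-→d6:-→d7:-→d8:-→d9:-→d10:-→d11:-→d12:-→d13:-→d14:-→d15:-→d16:H3→d17:-→d18:-→d19:-→d20:-→d21:-→d22:-→d23:-→d24:H5  best=H5
  ? 246.136.162.51  path d0:-→d1:-→d2:-→d3:-→d4:-→d5:-→d6:-→d7:-→d8:-→d9:-→d10:-→d11:-→d12:-→d13:-→d14:-→d15:-→d16:H3→d17:-→d18:-→d19:-→d20:-→d21:-→d22:-→d23:-→d24:H5  best=H5
  ? 24.187.150.129  path d0:-→d1:-→d2:-→d3:-→d4:-→d5:-→d6:-→d7:-→d8:H4→d9:-→d10:-→d11:-→d12:-→d13:-→d14:-→d15:-→d16:-→d17:-→d18:-→d19:-→d20:-→d21:-→d22:-→d23:-→d24:-→d25:H1→d26:-  best=H1
  - 24.0.0.0/8 clear@8
  + 246.136.0.0/16 (H0) depth=16
  ? 39.225.145.45  path d0:-→d1:-→d2:-→d3:-→d4:-→d5:-→d6:-→d7:-→d8:-→d9:-→d10:-→d11:-→d12:-→d13:-→d14:-→d15:-→d16:-→d17:-→d18:-→d19:-→d20:H2  best=H2
  + 246.0.0.0/7 (H0) depth=7
  ? 246.136.162.179  path d0:-→d1:-→d2:-→d3:-→d4:-→d5:-→d6:-→d7:H0→d8:-→d9:-→d10:-→d11:-→d12:-→d13:-→d14:-→d15:-→d16:H0→d17:-→d18:-→d19:-→d20:-→d21:-→d22:-→d23:-→d24:H5→d25:-→d26:-→d27:-→d28:H2  best=H2
  + 246.128.0.0/12 (H3) depth=12
  ? 246.136.0.5  path d0:-→d1:-→d2:-→d3:-→d4:-→d5:-→d6:-→d7:H0→d8:-→d9:-→d10:-→d11:-→d12:H3→d13:-→d14:-→d15:-→d16:H0  best=H0
  + 24.187.150.188/32 (H3) depth=32

== LOOKUPS ==
["H4","H4","H4","H4","H4","no-route","H0","H5","H5","H5","H1","H2","H2","H0"]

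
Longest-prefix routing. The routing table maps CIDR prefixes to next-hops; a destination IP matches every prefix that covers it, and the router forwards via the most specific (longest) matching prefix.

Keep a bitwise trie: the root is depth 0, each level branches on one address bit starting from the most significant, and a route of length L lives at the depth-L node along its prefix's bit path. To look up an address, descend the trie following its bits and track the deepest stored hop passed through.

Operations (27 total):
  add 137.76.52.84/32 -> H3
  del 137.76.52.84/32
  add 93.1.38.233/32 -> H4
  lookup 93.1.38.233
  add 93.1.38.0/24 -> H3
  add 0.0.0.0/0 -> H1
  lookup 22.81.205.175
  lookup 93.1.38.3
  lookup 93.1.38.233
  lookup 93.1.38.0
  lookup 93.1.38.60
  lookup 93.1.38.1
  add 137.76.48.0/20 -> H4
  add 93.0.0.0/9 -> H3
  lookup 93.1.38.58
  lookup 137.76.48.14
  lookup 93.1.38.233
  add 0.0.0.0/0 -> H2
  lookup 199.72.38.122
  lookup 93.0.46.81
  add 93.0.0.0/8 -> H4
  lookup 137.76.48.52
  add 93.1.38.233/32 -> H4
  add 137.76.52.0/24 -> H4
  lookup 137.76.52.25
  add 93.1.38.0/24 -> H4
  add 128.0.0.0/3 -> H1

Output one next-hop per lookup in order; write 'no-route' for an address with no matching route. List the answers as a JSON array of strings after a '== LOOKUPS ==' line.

Apply in order:
  add 137.76.52.84/32 -> H3 at depth 32
  del 137.76.52.84/32 (clear depth 32)
  add 93.1.38.233/32 -> H4 at depth 32
  ? 93.1.38.233  path d0:-→d1:-→d2:-→d3:-→d4:-→d5:-→d6:-→d7:-→d8:-→d9:-→d10:-→d11:-→d12:-→d13:-→d14:-→d15:-→d16:-→d17:-→d18:-→d19:-→d20:-→d21:-→d22:-→d23:-→d24:-→d25:-→d26:-→d27:-→d28:-→d29:-→d30:-→d31:-→d32:H4  best=H4
  add 93.1.38.0/24 -> H3 at depth 24
  add 0.0.0.0/0 -> H1 at depth 0
  ? 22.81.205.175  path d0:H1→d1:-  best=H1
  ? 93.1.38.3  path d0:H1→d1:-→d2:-→d3:-→d4:-→d5:-→d6:-→d7:-→d8:-→d9:-→d10:-→d11:-→d12:-→d13:-→d14:-→d15:-→d16:-→d17:-→d18:-→d19:-→d20:-→d21:-→d22:-→d23:-→d24:H3  best=H3
  ? 93.1.38.233  path d0:H1→d1:-→d2:-→d3:-→d4:-→d5:-→d6:-→d7:-→d8:-→d9:-→d10:-→d11:-→d12:-→d13:-→d14:-→d15:-→d16:-→d17:-→d18:-→d19:-→d20:-→d21:-→d22:-→d23:-→d24:H3→d25:-→d26:-→d27:-→d28:-→d29:-→d30:-→d31:-→d32:H4  best=H4
  ? 93.1.38.0  path d0:H1→d1:-→d2:-→d3:-→d4:-→d5:-→d6:-→d7:-→d8:-→d9:-→d10:-→d11:-→d12:-→d13:-→d14:-→d15:-→d16:-→d17:-→d18:-→d19:-→d20:-→d21:-→d22:-→d23:-→d24:H3  best=H3
  ? 93.1.38.60  path d0:H1→d1:-→d2:-→d3:-→d4:-→d5:-→d6:-→d7:-→d8:-→d9:-→d10:-→d11:-→d12:-→d13:-→d14:-→d15:-→d16:-→d17:-→d18:-→d19:-→d20:-→d21:-→d22:-→d23:-→d24:H3  best=H3
  ? 93.1.38.1  path d0:H1→d1:-→d2:-→d3:-→d4:-→d5:-→d6:-→d7:-→d8:-→d9:-→d10:-→d11:-→d12:-→d13:-→d14:-→d15:-→d16:-→d17:-→d18:-→d19:-→d20:-→d21:-→d22:-→d23:-→d24:H3  best=H3
  add 137.76.48.0/20 -> H4 at depth 20
  add 93.0.0.0/9 -> H3 at depth 9
  ? 93.1.38.58  path d0:H1→d1:-→d2:-→d3:-→d4:-→d5:-→d6:-→d7:-→d8:-→d9:H3→d10:-→d11:-→d12:-→d13:-→d14:-→d15:-→d16:-→d17:-→d18:-→d19:-→d20:-→d21:-→d22:-→d23:-→d24:H3  best=H3
  ? 137.76.48.14  path d0:H1→d1:-→d2:-→d3:-→d4:-→d5:-→d6:-→d7:-→d8:-→d9:-→d10:-→d11:-→d12:-→d13:-→d14:-→d15:-→d16:-→d17:-→d18:-→d19:-→d20:H4→d21:-  best=H4
  ? 93.1.38.233  path d0:H1→d1:-→d2:-→d3:-→d4:-→d5:-→d6:-→d7:-→d8:-→d9:H3→d10:-→d11:-→d12:-→d13:-→d14:-→d15:-→d16:-→d17:-→d18:-→d19:-→d20:-→d21:-→d22:-→d23:-→d24:H3→d25:-→d26:-→d27:-→d28:-→d29:-→d30:-→d31:-→d32:H4  best=H4
  add 0.0.0.0/0 -> H2 at depth 0
  ? 199.72.38.122  path d0:H2→d1:-  best=H2
  ? 93.0.46.81  path d0:H2→d1:-→d2:-→d3:-→d4:-→d5:-→d6:-→d7:-→d8:-→d9:H3→d10:-→d11:-→d12:-→d13:-→d14:-→d15:-  best=H3
  add 93.0.0.0/8 -> H4 at depth 8
  ? 137.76.48.52  path d0:H2→d1:-→d2:-→d3:-→d4:-→d5:-→d6:-→d7:-→d8:-→d9:-→d10:-→d11:-→d12:-→d13:-→d14:-→d15:-→d16:-→d17:-→d18:-→d19:-→d20:H4→d21:-  best=H4
  add 93.1.38.233/32 -> H4 at depth 32
  add 137.76.52.0/24 -> H4 at depth 24
  ? 137.76.52.25  path d0:H2→d1:-→d2:-→d3:-→d4:-→d5:-→d6:-→d7:-→d8:-→d9:-→d10:-→d11:-→d12:-→d13:-→d14:-→d15:-→d16:-→d17:-→d18:-→d19:-→d20:H4→d21:-→d22:-→d23:-→d24:H4→d25:-  best=H4
  add 93.1.38.0/24 -> H4 at depth 24
  add 128.0.0.0/3 -> H1 at depth 3

== LOOKUPS ==
["H4","H1","H3","H4","H3","H3","H3","H3","H4","H4","H2","H3","H4","H4"]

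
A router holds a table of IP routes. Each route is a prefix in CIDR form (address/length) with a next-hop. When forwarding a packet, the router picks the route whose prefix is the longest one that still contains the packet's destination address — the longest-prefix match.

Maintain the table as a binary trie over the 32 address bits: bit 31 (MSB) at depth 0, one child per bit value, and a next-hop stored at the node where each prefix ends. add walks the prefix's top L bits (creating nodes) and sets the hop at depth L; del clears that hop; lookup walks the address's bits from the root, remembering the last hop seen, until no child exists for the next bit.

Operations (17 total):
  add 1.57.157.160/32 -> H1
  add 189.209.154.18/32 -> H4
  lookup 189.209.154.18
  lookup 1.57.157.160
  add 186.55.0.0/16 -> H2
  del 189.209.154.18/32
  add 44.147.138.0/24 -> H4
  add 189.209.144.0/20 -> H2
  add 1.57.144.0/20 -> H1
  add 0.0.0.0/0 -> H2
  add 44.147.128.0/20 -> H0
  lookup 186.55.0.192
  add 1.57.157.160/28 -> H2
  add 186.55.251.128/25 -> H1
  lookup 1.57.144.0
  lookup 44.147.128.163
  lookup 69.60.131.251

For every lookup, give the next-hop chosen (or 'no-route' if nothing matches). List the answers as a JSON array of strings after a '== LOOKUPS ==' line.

Trace:
  add 1.57.157.160/32 -> H1 at depth 32
  add 189.209.154.18/32 -> H4 at depth 32
  Q 189.209.154.18: descend 10111101110100011001101000010010 ; hops seen [H4] ; pick H4
  Q 1.57.157.160: descend 00000001001110011001110110100000 ; hops seen [H1] ; pick H1
  add 186.55.0.0/16 -> H2 at depth 16
  - 189.209.154.18/32 clear@32
  add 44.147.138.0/24 -> H4 at depth 24
  add 189.209.144.0/20 -> H2 at depth 20
  add 1.57.144.0/20 -> H1 at depth 20
  add 0.0.0.0/0 -> H2 at depth 0
  add 44.147.128.0/20 -> H0 at depth 20
  Q 186.55.0.192: descend 1011101000110111 ; hops seen [H2,H2] ; pick H2
  add 1.57.157.160/28 -> H2 at depth 28
  add 186.55.251.128/25 -> H1 at depth 25
  Q 1.57.144.0: descend 00000001001110011001 ; hops seen [H2,H1] ; pick H1
  Q 44.147.128.163: descend 00101100100100111000 ; hops seen [H2,H0] ; pick H0
  Q 69.60.131.251: descend 0 ; hops seen [H2] ; pick H2

== LOOKUPS ==
["H4","H1","H2","H1","H0","H2"]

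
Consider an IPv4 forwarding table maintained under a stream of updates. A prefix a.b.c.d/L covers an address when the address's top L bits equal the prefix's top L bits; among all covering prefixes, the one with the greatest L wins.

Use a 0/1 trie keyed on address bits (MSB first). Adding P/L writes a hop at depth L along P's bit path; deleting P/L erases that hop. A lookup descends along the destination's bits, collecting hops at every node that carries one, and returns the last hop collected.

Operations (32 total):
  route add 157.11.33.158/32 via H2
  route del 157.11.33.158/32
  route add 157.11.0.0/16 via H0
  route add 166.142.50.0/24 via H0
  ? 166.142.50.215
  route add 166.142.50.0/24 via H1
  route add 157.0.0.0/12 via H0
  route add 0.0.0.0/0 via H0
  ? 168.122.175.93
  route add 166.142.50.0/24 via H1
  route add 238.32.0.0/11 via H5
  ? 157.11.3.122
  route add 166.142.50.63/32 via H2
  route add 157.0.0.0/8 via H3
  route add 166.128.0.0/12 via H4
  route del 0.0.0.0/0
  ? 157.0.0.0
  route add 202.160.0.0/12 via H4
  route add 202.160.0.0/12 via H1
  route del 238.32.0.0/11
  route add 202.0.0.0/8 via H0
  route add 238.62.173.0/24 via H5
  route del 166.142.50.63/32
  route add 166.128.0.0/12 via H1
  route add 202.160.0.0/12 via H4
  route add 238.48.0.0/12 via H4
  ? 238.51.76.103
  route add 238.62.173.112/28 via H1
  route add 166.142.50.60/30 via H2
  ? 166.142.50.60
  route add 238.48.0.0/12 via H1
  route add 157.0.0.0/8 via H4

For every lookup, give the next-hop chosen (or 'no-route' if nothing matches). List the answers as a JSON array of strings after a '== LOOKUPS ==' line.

Trace:
  add 157.11.33.158/32 -> H2 at depth 32
  - 157.11.33.158/32 clear@32
  add 157.11.0.0/16 -> H0 at depth 16
  add 166.142.50.0/24 -> H0 at depth 24
  Q 166.142.50.215: descend 101001101000111000110010 ; hops seen [H0] ; pick H0
  add 166.142.50.0/24 -> H1 at depth 24
  add 157.0.0.0/12 -> H0 at depth 12
  add 0.0.0.0/0 -> H0 at depth 0
  Q 168.122.175.93: descend 1010 ; hops seen [H0] ; pick H0
  add 166.142.50.0/24 -> H1 at depth 24
  add 238.32.0.0/11 -> H5 at depth 11
  Q 157.11.3.122: descend 100111010000101100 ; hops seen [H0,H0,H0] ; pick H0
  add 166.142.50.63/32 -> H2 at depth 32
  add 157.0.0.0/8 -> H3 at depth 8
  add 166.128.0.0/12 -> H4 at depth 12
  - 0.0.0.0/0 clear@0
  Q 157.0.0.0: descend 100111010000 ; hops seen [H3,H0] ; pick H0
  add 202.160.0.0/12 -> H4 at depth 12
  add 202.160.0.0/12 -> H1 at depth 12
  - 238.32.0.0/11 clear@11
  add 202.0.0.0/8 -> H0 at depth 8
  add 238.62.173.0/24 -> H5 at depth 24
  - 166.142.50.63/32 clear@32
  add 166.128.0.0/12 -> H1 at depth 12
  add 202.160.0.0/12 -> H4 at depth 12
  add 238.48.0.0/12 -> H4 at depth 12
  Q 238.51.76.103: descend 111011100011 ; hops seen [H4] ; pick H4
  add 238.62.173.112/28 -> H1 at depth 28
  add 166.142.50.60/30 -> H2 at depth 30
  Q 166.142.50.60: descend 101001101000111000110010001111 ; hops seen [H1,H1,H2] ; pick H2
  add 238.48.0.0/12 -> H1 at depth 12
  add 157.0.0.0/8 -> H4 at depth 8

== LOOKUPS ==
["H0","H0","H0","H0","H4","H2"]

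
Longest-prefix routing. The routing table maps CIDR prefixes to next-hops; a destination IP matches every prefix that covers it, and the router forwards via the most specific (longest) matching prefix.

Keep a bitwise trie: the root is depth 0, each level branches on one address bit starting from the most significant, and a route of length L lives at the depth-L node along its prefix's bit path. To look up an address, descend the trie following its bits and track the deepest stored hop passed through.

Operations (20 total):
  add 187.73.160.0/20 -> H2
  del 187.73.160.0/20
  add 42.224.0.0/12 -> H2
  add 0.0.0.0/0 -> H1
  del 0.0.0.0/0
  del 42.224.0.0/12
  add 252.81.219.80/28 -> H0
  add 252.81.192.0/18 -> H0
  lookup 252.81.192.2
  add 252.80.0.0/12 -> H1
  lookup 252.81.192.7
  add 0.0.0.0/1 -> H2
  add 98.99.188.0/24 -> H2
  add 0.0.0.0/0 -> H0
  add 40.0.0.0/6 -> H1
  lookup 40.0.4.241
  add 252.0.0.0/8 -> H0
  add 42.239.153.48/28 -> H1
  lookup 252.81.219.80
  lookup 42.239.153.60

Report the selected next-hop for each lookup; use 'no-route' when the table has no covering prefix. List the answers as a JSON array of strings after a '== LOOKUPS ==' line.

Process each operation:
  + 187.73.160.0/20 (H2) depth=20
  del 187.73.160.0/20 (clear depth 20)
  + 42.224.0.0/12 (H2) depth=12
  + 0.0.0.0/0 (H1) depth=0
  del 0.0.0.0/0 (clear depth 0)
  del 42.224.0.0/12 (clear depth 12)
  + 252.81.219.80/28 (H0) depth=28
  + 252.81.192.0/18 (H0) depth=18
  Q 252.81.192.2: descend 1111110001010001110 ; hops seen [H0] ; pick H0
  + 252.80.0.0/12 (H1) depth=12
  Q 252.81.192.7: descend 1111110001010001110 ; hops seen [H1,H0] ; pick H0
  + 0.0.0.0/1 (H2) depth=1
  + 98.99.188.0/24 (H2) depth=24
  + 0.0.0.0/0 (H0) depth=0
  + 40.0.0.0/6 (H1) depth=6
  Q 40.0.4.241: descend 001010 ; hops seen [H0,H2,H1] ; pick H1
  + 252.0.0.0/8 (H0) depth=8
  + 42.239.153.48/28 (H1) depth=28
  Q 252.81.219.80: descend 1111110001010001110110110101 ; hops seen [H0,H0,H1,H0,H0] ; pick H0
  Q 42.239.153.60: descend 0010101011101111100110010011 ; hops seen [H0,H2,H1,H1] ; pick H1

== LOOKUPS ==
["H0","H0","H1","H0","H1"]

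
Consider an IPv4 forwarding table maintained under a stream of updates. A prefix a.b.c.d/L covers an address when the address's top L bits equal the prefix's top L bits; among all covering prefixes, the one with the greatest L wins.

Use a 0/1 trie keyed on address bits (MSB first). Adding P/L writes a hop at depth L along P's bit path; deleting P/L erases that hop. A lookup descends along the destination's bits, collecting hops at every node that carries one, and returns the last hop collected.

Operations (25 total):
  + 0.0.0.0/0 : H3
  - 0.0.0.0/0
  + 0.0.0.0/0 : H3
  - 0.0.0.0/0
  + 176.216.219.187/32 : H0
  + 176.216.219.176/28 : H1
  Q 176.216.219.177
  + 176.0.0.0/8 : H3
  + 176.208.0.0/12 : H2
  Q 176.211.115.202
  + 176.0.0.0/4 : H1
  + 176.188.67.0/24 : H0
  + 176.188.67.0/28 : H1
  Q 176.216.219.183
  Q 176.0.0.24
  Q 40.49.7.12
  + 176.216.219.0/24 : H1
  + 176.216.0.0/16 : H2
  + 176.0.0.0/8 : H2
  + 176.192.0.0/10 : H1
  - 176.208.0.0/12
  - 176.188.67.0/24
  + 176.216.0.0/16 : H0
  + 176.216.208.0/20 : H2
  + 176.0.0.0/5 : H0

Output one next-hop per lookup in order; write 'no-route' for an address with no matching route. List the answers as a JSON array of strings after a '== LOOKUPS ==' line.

Process each operation:
  + 0.0.0.0/0 (H3) depth=0
  del 0.0.0.0/0 (clear depth 0)
  + 0.0.0.0/0 (H3) depth=0
  del 0.0.0.0/0 (clear depth 0)
  + 176.216.219.187/32 (H0) depth=32
  + 176.216.219.176/28 (H1) depth=28
  lookup 176.216.219.177: bits 1011000011011000110110111011 walk d0:-→d1:-→d2:-→d3:-→d4:-→d5:-→d6:-→d7:-→d8:-→d9:-→d10:-→d11:-→d12:-→d13:-→d14:-→d15:-→d16:-→d17:-→d18:-→d19:-→d20:-→d21:-→d22:-→d23:-→d24:-→d25:-→d26:-→d27:-→d28:H1 -> H1
  + 176.0.0.0/8 (H3) depth=8
  + 176.208.0.0/12 (H2) depth=12
  lookup 176.211.115.202: bits 101100001101 walk d0:-→d1:-→d2:-→d3:-→d4:-→d5:-→d6:-→d7:-→d8:H3→d9:-→d10:-→d11:-→d12:H2 -> H2
  + 176.0.0.0/4 (H1) depth=4
  + 176.188.67.0/24 (H0) depth=24
  + 176.188.67.0/28 (H1) depth=28
  lookup 176.216.219.183: bits 1011000011011000110110111011 walk d0:-→d1:-→d2:-→d3:-→d4:H1→d5:-→d6:-→d7:-→d8:H3→d9:-→d10:-→d11:-→d12:H2→d13:-→d14:-→d15:-→d16:-→d17:-→d18:-→d19:-→d20:-→d21:-→d22:-→d23:-→d24:-→d25:-→d26:-→d27:-→d28:H1 -> H1
  lookup 176.0.0.24: bits 10110000 walk d0:-→d1:-→d2:-→d3:-→d4:H1→d5:-→d6:-→d7:-→d8:H3 -> H3
  lookup 40.49.7.12: bits ε walk d0:- -> no-route
  + 176.216.219.0/24 (H1) depth=24
  + 176.216.0.0/16 (H2) depth=16
  + 176.0.0.0/8 (H2) depth=8
  + 176.192.0.0/10 (H1) depth=10
  del 176.208.0.0/12 (clear depth 12)
  del 176.188.67.0/24 (clear depth 24)
  + 176.216.0.0/16 (H0) depth=16
  + 176.216.208.0/20 (H2) depth=20
  + 176.0.0.0/5 (H0) depth=5

== LOOKUPS ==
["H1","H2","H1","H3","no-route"]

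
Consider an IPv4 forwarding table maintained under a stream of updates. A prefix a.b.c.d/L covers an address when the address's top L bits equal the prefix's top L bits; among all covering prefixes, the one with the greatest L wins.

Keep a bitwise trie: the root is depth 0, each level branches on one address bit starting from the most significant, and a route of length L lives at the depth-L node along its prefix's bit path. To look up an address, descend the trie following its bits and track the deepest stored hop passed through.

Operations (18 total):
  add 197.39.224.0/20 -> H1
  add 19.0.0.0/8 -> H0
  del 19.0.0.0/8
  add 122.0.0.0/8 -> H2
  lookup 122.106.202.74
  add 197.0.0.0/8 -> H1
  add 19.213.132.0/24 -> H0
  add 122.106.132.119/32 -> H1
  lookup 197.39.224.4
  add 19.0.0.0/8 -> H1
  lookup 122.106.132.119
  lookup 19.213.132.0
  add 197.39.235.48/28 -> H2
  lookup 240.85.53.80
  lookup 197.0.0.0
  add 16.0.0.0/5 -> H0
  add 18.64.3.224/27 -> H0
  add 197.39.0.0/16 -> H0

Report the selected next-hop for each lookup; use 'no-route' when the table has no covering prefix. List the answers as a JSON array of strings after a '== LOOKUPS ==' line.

Trace:
  + 197.39.224.0/20 (H1) depth=20
  + 19.0.0.0/8 (H0) depth=8
  - 19.0.0.0/8 clear@8
  + 122.0.0.0/8 (H2) depth=8
  lookup 122.106.202.74: bits 01111010 walk d0:-→d1:-→d2:-→d3:-→d4:-→d5:-→d6:-→d7:-→d8:H2 -> H2
  + 197.0.0.0/8 (H1) depth=8
  + 19.213.132.0/24 (H0) depth=24
  + 122.106.132.119/32 (H1) depth=32
  lookup 197.39.224.4: bits 11000101001001111110 walk d0:-→d1:-→d2:-→d3:-→d4:-→d5:-→d6:-→d7:-→d8:H1→d9:-→d10:-→d11:-→d12:-→d13:-→d14:-→d15:-→d16:-→d17:-→d18:-→d19:-→d20:H1 -> H1
  + 19.0.0.0/8 (H1) depth=8
  lookup 122.106.132.119: bits 01111010011010101000010001110111 walk d0:-→d1:-→d2:-→d3:-→d4:-→d5:-→d6:-→d7:-→d8:H2→d9:-→d10:-→d11:-→d12:-→d13:-→d14:-→d15:-→d16:-→d17:-→d18:-→d19:-→d20:-→d21:-→d22:-→d23:-→d24:-→d25:-→d26:-→d27:-→d28:-→d29:-→d30:-→d31:-→d32:H1 -> H1
  lookup 19.213.132.0: bits 000100111101010110000100 walk d0:-→d1:-→d2:-→d3:-→d4:-→d5:-→d6:-→d7:-→d8:H1→d9:-→d10:-→d11:-→d12:-→d13:-→d14:-→d15:-→d16:-→d17:-→d18:-→d19:-→d20:-→d21:-→d22:-→d23:-→d24:H0 -> H0
  + 197.39.235.48/28 (H2) depth=28
  lookup 240.85.53.80: bits 11 walk d0:-→d1:-→d2:- -> no-route
  lookup 197.0.0.0: bits 1100010100 walk d0:-→d1:-→d2:-→d3:-→d4:-→d5:-→d6:-→d7:-→d8:H1→d9:-→d10:- -> H1
  + 16.0.0.0/5 (H0) depth=5
  + 18.64.3.224/27 (H0) depth=27
  + 197.39.0.0/16 (H0) depth=16

== LOOKUPS ==
["H2","H1","H1","H0","no-route","H1"]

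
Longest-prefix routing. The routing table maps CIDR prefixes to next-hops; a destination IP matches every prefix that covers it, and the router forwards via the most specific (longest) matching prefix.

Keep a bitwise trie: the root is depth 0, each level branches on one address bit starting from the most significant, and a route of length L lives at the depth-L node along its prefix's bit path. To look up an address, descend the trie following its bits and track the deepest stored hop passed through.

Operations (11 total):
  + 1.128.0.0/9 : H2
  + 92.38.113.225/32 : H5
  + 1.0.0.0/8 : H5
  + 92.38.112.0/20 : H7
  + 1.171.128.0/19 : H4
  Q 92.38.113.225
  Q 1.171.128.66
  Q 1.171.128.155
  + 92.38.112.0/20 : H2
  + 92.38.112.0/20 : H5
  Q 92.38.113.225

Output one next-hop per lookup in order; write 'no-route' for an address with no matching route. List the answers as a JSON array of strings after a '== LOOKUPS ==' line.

Trace:
  + 1.128.0.0/9 (H2) depth=9
  + 92.38.113.225/32 (H5) depth=32
  + 1.0.0.0/8 (H5) depth=8
  + 92.38.112.0/20 (H7) depth=20
  + 1.171.128.0/19 (H4) depth=19
  Q 92.38.113.225: descend 01011100001001100111000111100001 ; hops seen [H7,H5] ; pick H5
  Q 1.171.128.66: descend 0000000110101011100 ; hops seen [H5,H2,H4] ; pick H4
  Q 1.171.128.155: descend 0000000110101011100 ; hops seen [H5,H2,H4] ; pick H4
  + 92.38.112.0/20 (H2) depth=20
  + 92.38.112.0/20 (H5) depth=20
  Q 92.38.113.225: descend 01011100001001100111000111100001 ; hops seen [H5,H5] ; pick H5

== LOOKUPS ==
["H5","H4","H4","H5"]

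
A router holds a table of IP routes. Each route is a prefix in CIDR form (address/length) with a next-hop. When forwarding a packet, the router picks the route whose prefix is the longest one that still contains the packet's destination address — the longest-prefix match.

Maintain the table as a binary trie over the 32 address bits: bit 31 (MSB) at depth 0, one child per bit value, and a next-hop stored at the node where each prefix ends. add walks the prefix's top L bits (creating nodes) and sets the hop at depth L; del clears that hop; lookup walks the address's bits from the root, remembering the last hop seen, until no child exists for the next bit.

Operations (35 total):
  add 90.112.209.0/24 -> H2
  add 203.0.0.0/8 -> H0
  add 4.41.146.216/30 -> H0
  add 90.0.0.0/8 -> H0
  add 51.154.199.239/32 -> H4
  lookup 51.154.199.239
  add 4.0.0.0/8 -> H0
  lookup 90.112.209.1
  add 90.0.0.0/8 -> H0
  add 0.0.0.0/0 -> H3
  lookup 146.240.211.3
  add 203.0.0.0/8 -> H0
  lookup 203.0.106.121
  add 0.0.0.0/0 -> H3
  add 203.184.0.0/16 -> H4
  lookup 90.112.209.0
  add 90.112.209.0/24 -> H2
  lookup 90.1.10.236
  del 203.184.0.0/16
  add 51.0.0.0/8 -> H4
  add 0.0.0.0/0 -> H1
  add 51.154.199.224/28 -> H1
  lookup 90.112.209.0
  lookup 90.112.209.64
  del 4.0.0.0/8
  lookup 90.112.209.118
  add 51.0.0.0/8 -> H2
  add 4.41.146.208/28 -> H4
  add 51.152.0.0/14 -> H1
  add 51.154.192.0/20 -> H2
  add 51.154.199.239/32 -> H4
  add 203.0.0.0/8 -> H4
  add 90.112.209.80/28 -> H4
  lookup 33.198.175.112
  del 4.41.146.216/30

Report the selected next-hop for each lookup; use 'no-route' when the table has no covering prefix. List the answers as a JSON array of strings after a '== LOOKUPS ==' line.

Apply in order:
  add 90.112.209.0/24 -> H2 at depth 24
  add 203.0.0.0/8 -> H0 at depth 8
  add 4.41.146.216/30 -> H0 at depth 30
  add 90.0.0.0/8 -> H0 at depth 8
  add 51.154.199.239/32 -> H4 at depth 32
  Q 51.154.199.239: descend 00110011100110101100011111101111 ; hops seen [H4] ; pick H4
  add 4.0.0.0/8 -> H0 at depth 8
  Q 90.112.209.1: descend 010110100111000011010001 ; hops seen [H0,H2] ; pick H2
  add 90.0.0.0/8 -> H0 at depth 8
  add 0.0.0.0/0 -> H3 at depth 0
  Q 146.240.211.3: descend 1 ; hops seen [H3] ; pick H3
  add 203.0.0.0/8 -> H0 at depth 8
  Q 203.0.106.121: descend 11001011 ; hops seen [H3,H0] ; pick H0
  add 0.0.0.0/0 -> H3 at depth 0
  add 203.184.0.0/16 -> H4 at depth 16
  Q 90.112.209.0: descend 010110100111000011010001 ; hops seen [H3,H0,H2] ; pick H2
  add 90.112.209.0/24 -> H2 at depth 24
  Q 90.1.10.236: descend 010110100 ; hops seen [H3,H0] ; pick H0
  - 203.184.0.0/16 clear@16
  add 51.0.0.0/8 -> H4 at depth 8
  add 0.0.0.0/0 -> H1 at depth 0
  add 51.154.199.224/28 -> H1 at depth 28
  Q 90.112.209.0: descend 010110100111000011010001 ; hops seen [H1,H0,H2] ; pick H2
  Q 90.112.209.64: descend 010110100111000011010001 ; hops seen [H1,H0,H2] ; pick H2
  - 4.0.0.0/8 clear@8
  Q 90.112.209.118: descend 010110100111000011010001 ; hops seen [H1,H0,H2] ; pick H2
  add 51.0.0.0/8 -> H2 at depth 8
  add 4.41.146.208/28 -> H4 at depth 28
  add 51.152.0.0/14 -> H1 at depth 14
  add 51.154.192.0/20 -> H2 at depth 20
  add 51.154.199.239/32 -> H4 at depth 32
  add 203.0.0.0/8 -> H4 at depth 8
  add 90.112.209.80/28 -> H4 at depth 28
  Q 33.198.175.112: descend 001 ; hops seen [H1] ; pick H1
  - 4.41.146.216/30 clear@30

== LOOKUPS ==
["H4","H2","H3","H0","H2","H0","H2","H2","H2","H1"]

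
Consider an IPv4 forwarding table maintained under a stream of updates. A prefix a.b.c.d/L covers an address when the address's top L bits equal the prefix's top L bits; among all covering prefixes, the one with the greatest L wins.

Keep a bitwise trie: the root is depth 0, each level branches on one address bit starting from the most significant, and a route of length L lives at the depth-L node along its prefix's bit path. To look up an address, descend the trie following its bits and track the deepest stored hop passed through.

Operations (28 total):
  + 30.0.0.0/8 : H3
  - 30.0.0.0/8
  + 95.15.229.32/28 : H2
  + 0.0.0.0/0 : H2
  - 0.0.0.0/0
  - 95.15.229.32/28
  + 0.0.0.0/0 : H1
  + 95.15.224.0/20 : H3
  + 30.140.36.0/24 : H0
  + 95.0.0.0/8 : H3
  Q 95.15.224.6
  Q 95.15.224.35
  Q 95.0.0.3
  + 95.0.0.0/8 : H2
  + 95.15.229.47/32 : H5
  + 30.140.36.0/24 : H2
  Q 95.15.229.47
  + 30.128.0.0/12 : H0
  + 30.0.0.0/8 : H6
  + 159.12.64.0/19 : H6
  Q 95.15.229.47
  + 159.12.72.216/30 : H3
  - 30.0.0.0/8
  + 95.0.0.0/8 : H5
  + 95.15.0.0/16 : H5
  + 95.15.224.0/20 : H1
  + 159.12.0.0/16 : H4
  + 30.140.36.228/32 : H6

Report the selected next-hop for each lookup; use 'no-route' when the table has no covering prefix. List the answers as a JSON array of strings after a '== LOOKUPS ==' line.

Trace:
  + 30.0.0.0/8 (H3) depth=8
  del 30.0.0.0/8 (clear depth 8)
  + 95.15.229.32/28 (H2) depth=28
  + 0.0.0.0/0 (H2) depth=0
  del 0.0.0.0/0 (clear depth 0)
  del 95.15.229.32/28 (clear depth 28)
  + 0.0.0.0/0 (H1) depth=0
  + 95.15.224.0/20 (H3) depth=20
  + 30.140.36.0/24 (H0) depth=24
  + 95.0.0.0/8 (H3) depth=8
  ? 95.15.224.6  path d0:H1→d1:-→d2:-→d3:-→d4:-→d5:-→d6:-→d7:-→d8:H3→d9:-→d10:-→d11:-→d12:-→d13:-→d14:-→d15:-→d16:-→d17:-→d18:-→d19:-→d20:H3→d21:-  best=H3
  ? 95.15.224.35  path d0:H1→d1:-→d2:-→d3:-→d4:-→d5:-→d6:-→d7:-→d8:H3→d9:-→d10:-→d11:-→d12:-→d13:-→d14:-→d15:-→d16:-→d17:-→d18:-→d19:-→d20:H3→d21:-  best=H3
  ? 95.0.0.3  path d0:H1→d1:-→d2:-→d3:-→d4:-→d5:-→d6:-→d7:-→d8:H3→d9:-→d10:-→d11:-→d12:-  best=H3
  + 95.0.0.0/8 (H2) depth=8
  + 95.15.229.47/32 (H5) depth=32
  + 30.140.36.0/24 (H2) depth=24
  ? 95.15.229.47  path d0:H1→d1:-→d2:-→d3:-→d4:-→d5:-→d6:-→d7:-→d8:H2→d9:-→d10:-→d11:-→d12:-→d13:-→d14:-→d15:-→d16:-→d17:-→d18:-→d19:-→d20:H3→d21:-→d22:-→d23:-→d24:-→d25:-→d26:-→d27:-→d28:-→d29:-→d30:-→d31:-→d32:H5  best=H5
  + 30.128.0.0/12 (H0) depth=12
  + 30.0.0.0/8 (H6) depth=8
  + 159.12.64.0/19 (H6) depth=19
  ? 95.15.229.47  path d0:H1→d1:-→d2:-→d3:-→d4:-→d5:-→d6:-→d7:-→d8:H2→d9:-→d10:-→d11:-→d12:-→d13:-→d14:-→d15:-→d16:-→d17:-→d18:-→d19:-→d20:H3→d21:-→d22:-→d23:-→d24:-→d25:-→d26:-→d27:-→d28:-→d29:-→d30:-→d31:-→d32:H5  best=H5
  + 159.12.72.216/30 (H3) depth=30
  del 30.0.0.0/8 (clear depth 8)
  + 95.0.0.0/8 (H5) depth=8
  + 95.15.0.0/16 (H5) depth=16
  + 95.15.224.0/20 (H1) depth=20
  + 159.12.0.0/16 (H4) depth=16
  + 30.140.36.228/32 (H6) depth=32

== LOOKUPS ==
["H3","H3","H3","H5","H5"]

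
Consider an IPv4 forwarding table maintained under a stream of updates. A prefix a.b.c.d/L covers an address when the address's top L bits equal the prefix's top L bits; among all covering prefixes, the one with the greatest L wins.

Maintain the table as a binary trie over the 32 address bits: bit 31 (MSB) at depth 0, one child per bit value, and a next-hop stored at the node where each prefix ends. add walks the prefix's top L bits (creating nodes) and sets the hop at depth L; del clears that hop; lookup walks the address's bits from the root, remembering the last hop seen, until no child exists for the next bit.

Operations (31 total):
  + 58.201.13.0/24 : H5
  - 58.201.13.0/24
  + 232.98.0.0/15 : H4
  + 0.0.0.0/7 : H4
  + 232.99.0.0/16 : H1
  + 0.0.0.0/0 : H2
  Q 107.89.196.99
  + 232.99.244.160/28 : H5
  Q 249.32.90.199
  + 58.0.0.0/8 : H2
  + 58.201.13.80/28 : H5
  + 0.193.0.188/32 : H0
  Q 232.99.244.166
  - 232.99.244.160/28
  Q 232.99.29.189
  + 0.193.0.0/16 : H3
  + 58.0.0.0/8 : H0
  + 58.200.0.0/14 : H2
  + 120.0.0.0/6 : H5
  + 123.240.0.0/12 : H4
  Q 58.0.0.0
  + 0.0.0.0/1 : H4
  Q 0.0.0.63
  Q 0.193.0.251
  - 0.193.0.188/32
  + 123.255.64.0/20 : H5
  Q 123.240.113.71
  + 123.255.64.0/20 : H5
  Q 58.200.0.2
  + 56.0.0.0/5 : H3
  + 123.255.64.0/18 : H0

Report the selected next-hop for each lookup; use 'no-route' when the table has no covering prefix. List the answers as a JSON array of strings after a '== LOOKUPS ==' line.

Apply in order:
  add 58.201.13.0/24 -> H5 at depth 24
  - 58.201.13.0/24 clear@24
  add 232.98.0.0/15 -> H4 at depth 15
  add 0.0.0.0/7 -> H4 at depth 7
  add 232.99.0.0/16 -> H1 at depth 16
  add 0.0.0.0/0 -> H2 at depth 0
  ? 107.89.196.99  path d0:H2→d1:-  best=H2
  add 232.99.244.160/28 -> H5 at depth 28
  ? 249.32.90.199  path d0:H2→d1:-→d2:-→d3:-  best=H2
  add 58.0.0.0/8 -> H2 at depth 8
  add 58.201.13.80/28 -> H5 at depth 28
  add 0.193.0.188/32 -> H0 at depth 32
  ? 232.99.244.166  path d0:H2→d1:-→d2:-→d3:-→d4:-→d5:-→d6:-→d7:-→d8:-→d9:-→d10:-→d11:-→d12:-→d13:-→d14:-→d15:H4→d16:H1→d17:-→d18:-→d19:-→d20:-→d21:-→d22:-→d23:-→d24:-→d25:-→d26:-→d27:-→d28:H5  best=H5
  - 232.99.244.160/28 clear@28
  ? 232.99.29.189  path d0:H2→d1:-→d2:-→d3:-→d4:-→d5:-→d6:-→d7:-→d8:-→d9:-→d10:-→d11:-→d12:-→d13:-→d14:-→d15:H4→d16:H1  best=H1
  add 0.193.0.0/16 -> H3 at depth 16
  add 58.0.0.0/8 -> H0 at depth 8
  add 58.200.0.0/14 -> H2 at depth 14
  add 120.0.0.0/6 -> H5 at depth 6
  add 123.240.0.0/12 -> H4 at depth 12
  ? 58.0.0.0  path d0:H2→d1:-→d2:-→d3:-→d4:-→d5:-→d6:-→d7:-→d8:H0  best=H0
  add 0.0.0.0/1 -> H4 at depth 1
  ? 0.0.0.63  path d0:H2→d1:H4→d2:-→d3:-→d4:-→d5:-→d6:-→d7:H4→d8:-  best=H4
  ? 0.193.0.251  path d0:H2→d1:H4→d2:-→d3:-→d4:-→d5:-→d6:-→d7:H4→d8:-→d9:-→d10:-→d11:-→d12:-→d13:-→d14:-→d15:-→d16:H3→d17:-→d18:-→d19:-→d20:-→d21:-→d22:-→d23:-→d24:-→d25:-  best=H3
  - 0.193.0.188/32 clear@32
  add 123.255.64.0/20 -> H5 at depth 20
  ? 123.240.113.71  path d0:H2→d1:H4→d2:-→d3:-→d4:-→d5:-→d6:H5→d7:-→d8:-→d9:-→d10:-→d11:-→d12:H4  best=H4
  add 123.255.64.0/20 -> H5 at depth 20
  ? 58.200.0.2  path d0:H2→d1:H4→d2:-→d3:-→d4:-→d5:-→d6:-→d7:-→d8:H0→d9:-→d10:-→d11:-→d12:-→d13:-→d14:H2→d15:-  best=H2
  add 56.0.0.0/5 -> H3 at depth 5
  add 123.255.64.0/18 -> H0 at depth 18

== LOOKUPS ==
["H2","H2","H5","H1","H0","H4","H3","H4","H2"]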